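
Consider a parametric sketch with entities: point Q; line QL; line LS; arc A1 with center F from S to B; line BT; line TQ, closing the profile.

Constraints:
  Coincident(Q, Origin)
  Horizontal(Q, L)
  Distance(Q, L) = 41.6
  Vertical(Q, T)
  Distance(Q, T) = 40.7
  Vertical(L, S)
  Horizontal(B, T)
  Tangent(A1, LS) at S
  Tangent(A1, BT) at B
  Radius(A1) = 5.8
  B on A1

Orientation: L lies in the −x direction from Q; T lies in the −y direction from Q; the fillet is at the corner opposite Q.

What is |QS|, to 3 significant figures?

54.3

Q is at the origin; Q and L share the same y with |QL| = 41.6 and L on the −x side, so L = (-41.6, 0.00). QT is vertical with |QT| = 40.7 and T on the −y side, so T = (0.00, -40.7). The virtual corner opposite Q is at (-41.6, -40.7). The tangent condition forces FS to be normal to LS and A1 meets BT tangentially, so FB is at right angles to BT, with radius 5.8, so the center F sits 5.8 in from both sides at F = (-35.8, -34.9). That places the tangent points at S = (-41.6, -34.9) on LS and B = (-35.8, -40.7) on BT. Then |QS| = |S − Q| = 54.3.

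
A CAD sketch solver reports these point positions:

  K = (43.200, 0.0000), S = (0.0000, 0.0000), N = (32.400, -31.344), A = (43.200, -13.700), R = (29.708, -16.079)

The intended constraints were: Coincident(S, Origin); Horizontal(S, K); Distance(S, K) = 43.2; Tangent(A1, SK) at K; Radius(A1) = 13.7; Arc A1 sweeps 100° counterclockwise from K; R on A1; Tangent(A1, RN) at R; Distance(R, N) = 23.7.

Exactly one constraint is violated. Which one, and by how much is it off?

Distance(R, N) = 23.7 — off by 8.20.

S = (0.00, 0.00) ✓; S.y = 0.00, K.y = 0.00 ✓; |SK| = 43.20 ✓; ∠(AK, KS) = 90.00° ✓; |AK| = 13.70 ✓; bearing(A→R) − bearing(A→K) = 100.0° ✓; |AR| = 13.70 ✓; ∠(AR, RN) = 90.00° ✓; |RN| = 15.50 ✗.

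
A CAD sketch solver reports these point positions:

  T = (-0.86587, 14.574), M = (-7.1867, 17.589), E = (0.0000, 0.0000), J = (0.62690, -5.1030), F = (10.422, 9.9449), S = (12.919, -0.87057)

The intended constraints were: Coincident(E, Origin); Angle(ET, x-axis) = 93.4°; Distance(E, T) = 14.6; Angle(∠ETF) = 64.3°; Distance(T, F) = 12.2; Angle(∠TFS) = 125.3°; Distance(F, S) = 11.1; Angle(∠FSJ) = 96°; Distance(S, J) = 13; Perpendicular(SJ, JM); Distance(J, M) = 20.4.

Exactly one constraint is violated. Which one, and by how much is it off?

Distance(J, M) = 20.4 — off by 3.60.

E = (0.00, 0.00) ✓; ET at 93.40° ✓; |ET| = 14.60 ✓; ∠ETF = 64.30° ✓; |TF| = 12.20 ✓; ∠TFS = 125.3° ✓; |FS| = 11.10 ✓; ∠FSJ = 96.00° ✓; |SJ| = 13.00 ✓; ∠(SJ, JM) = 90.00° ✓; |JM| = 24.00 ✗.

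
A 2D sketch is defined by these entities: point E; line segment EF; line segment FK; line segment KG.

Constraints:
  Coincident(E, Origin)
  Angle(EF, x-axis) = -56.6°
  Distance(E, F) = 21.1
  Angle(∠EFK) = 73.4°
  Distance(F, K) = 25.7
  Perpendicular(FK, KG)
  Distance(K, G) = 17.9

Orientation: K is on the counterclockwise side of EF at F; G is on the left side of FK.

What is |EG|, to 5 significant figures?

19.808

E is at the origin; EF runs at -56.6° with length 21.1, so F = 21.1·(cos -56.6°, sin -56.6°) = (11.615, -17.615). ∠EFK = 73.4°, so FK runs at -56.6° + (180° − 73.4°) = 50.000° from the x-axis; with |FK| = 25.7, K = F + 25.7·(cos 50.000°, sin 50.000°) = (28.135, 2.0721). The perpendicularity gives KG at right angles to FK; with |KG| = 17.9 on the left of FK, G = K + 17.9·(-0.76604, 0.64279) = (14.423, 13.578). Then |EG| = |G − E| = 19.808.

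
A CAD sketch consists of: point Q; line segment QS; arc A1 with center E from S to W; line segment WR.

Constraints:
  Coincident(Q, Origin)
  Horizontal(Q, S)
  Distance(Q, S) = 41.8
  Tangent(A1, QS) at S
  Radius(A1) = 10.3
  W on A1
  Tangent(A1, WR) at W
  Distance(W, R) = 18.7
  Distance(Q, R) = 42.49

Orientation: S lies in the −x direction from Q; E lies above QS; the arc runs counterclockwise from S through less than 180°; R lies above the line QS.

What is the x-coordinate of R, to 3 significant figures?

-31.2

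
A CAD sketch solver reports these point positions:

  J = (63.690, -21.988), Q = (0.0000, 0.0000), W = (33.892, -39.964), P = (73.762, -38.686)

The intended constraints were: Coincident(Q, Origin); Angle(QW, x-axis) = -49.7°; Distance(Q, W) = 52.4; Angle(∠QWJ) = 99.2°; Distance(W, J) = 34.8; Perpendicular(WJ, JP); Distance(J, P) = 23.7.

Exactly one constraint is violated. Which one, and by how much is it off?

Distance(J, P) = 23.7 — off by 4.20.

Q = (0.00, 0.00) ✓; QW at -49.70° ✓; |QW| = 52.40 ✓; ∠QWJ = 99.20° ✓; |WJ| = 34.80 ✓; ∠(WJ, JP) = 90.00° ✓; |JP| = 19.50 ✗.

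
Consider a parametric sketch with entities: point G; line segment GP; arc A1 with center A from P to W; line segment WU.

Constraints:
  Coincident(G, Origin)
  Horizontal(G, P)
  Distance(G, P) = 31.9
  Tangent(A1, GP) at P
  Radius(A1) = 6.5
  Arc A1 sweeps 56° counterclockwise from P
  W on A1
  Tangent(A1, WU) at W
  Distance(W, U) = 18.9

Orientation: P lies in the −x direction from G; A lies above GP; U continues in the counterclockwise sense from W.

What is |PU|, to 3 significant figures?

24.5

G is at the origin; G and P share the same y with |GP| = 31.9 and P on the −x side, so P = (-31.9, 0.00). Since A1 is tangent to GP there, AP ⟂ GP, so A = P + (0, 6.5) = (-31.9, 6.50). On A1, P sits at bearing -90° from A; a 56° counterclockwise sweep puts W at bearing -34°, so W = A + 6.5·(cos -34°, sin -34°) = (-26.5, 2.87). Tangency of A1 to WU means the radius AW is perpendicular to WU, so WU runs along (−sin -34°, cos -34°); with |WU| = 18.9, U = (-15.9, 18.5). Then |PU| = |U − P| = 24.5.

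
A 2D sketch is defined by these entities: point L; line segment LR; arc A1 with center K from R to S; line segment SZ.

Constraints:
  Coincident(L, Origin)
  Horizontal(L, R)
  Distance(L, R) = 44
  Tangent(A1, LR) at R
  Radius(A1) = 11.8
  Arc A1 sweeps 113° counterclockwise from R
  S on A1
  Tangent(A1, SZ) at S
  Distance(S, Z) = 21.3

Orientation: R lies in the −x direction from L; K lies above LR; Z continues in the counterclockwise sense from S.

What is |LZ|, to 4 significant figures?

54.92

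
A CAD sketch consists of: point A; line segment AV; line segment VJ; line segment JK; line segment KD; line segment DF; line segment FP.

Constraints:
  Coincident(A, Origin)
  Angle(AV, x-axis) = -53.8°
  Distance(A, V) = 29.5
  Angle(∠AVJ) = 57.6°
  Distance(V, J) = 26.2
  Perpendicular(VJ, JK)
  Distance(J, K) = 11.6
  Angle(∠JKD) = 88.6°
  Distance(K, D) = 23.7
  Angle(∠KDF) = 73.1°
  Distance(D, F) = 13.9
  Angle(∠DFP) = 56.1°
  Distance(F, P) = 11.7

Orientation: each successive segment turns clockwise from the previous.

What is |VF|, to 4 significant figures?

7.208

A is at the origin; AV runs at -53.8° with length 29.5, so V = (17.42, -23.81). ∠AVJ = 57.6° gives VJ at -176.2° from the x-axis; with |VJ| = 26.2, J = (-8.720, -25.54). VJ ⟂ JK, so JK runs at 93.80°; with |JK| = 11.6, K = (-9.488, -13.97). ∠JKD = 88.6° gives KD at 2.400° from the x-axis; with |KD| = 23.7, D = (14.19, -12.97). ∠KDF = 73.1° gives DF at -104.5° from the x-axis; with |DF| = 13.9, F = (10.71, -26.43). Then |VF| = |F − V| = 7.208.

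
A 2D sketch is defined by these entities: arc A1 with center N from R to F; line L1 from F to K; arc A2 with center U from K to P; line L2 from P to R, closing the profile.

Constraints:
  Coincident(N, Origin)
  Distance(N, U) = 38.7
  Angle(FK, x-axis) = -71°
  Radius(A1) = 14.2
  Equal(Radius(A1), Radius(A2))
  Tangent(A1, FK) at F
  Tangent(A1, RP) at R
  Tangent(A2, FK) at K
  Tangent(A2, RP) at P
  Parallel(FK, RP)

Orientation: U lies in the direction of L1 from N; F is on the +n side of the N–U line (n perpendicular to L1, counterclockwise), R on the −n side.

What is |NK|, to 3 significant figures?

41.2

Tangency of A1 to both parallel lines with radius 14.2 puts F and R at N ± 14.2·n: F = (13.4, 4.62), R = (-13.4, -4.62). Equal radii place K and P the same way about U: K = U + 14.2·n = (26.0, -32.0), P = U − 14.2·n = (-0.827, -41.2). Then |NK| = |K − N| = 41.2.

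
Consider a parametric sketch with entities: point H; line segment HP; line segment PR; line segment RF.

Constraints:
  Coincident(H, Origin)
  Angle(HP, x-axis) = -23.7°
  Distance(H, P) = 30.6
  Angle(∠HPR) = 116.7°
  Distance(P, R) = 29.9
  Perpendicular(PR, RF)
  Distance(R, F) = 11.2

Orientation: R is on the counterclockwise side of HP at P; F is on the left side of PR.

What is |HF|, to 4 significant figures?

46.54

H is at the origin; HP runs at -23.7° with length 30.6, so P = 30.6·(cos -23.7°, sin -23.7°) = (28.02, -12.30). ∠HPR = 116.7°, so PR runs at -23.7° + (180° − 116.7°) = 39.60° from the x-axis; with |PR| = 29.9, R = P + 29.9·(cos 39.60°, sin 39.60°) = (51.06, 6.759). PR is perpendicular to RF; with |RF| = 11.2 on the left of PR, F = R + 11.2·(-0.6374, 0.7705) = (43.92, 15.39). Then |HF| = |F − H| = 46.54.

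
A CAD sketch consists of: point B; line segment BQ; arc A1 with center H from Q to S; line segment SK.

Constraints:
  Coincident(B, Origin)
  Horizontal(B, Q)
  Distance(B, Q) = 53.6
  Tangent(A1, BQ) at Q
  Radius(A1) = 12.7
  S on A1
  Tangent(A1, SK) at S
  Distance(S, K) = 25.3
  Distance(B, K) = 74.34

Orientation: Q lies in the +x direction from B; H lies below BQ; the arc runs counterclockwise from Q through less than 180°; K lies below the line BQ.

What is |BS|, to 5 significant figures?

49.851

Checks: |HS| = 12.70 ✓; ∠(HS, SK) = 90.00° ✓; |SK| = 25.30 ✓; |BK| = 74.34 ✓.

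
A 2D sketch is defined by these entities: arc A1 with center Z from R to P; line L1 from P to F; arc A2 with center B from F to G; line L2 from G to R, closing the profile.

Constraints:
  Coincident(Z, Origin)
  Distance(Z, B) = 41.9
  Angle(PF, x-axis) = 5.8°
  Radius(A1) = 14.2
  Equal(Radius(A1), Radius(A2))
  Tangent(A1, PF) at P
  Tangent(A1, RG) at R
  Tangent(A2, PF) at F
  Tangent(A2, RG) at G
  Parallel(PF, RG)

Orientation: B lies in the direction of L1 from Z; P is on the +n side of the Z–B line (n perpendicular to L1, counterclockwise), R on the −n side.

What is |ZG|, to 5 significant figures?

44.241

The slot axis is L1's direction at 5.8°, so u = (cos 5.8°, sin 5.8°) = (0.99488, 0.10106) and n = (−sin 5.8°, cos 5.8°) = (-0.10106, 0.99488). Z is at the origin and B lies 41.9 along u from Z, so B = 41.9·u = (41.686, 4.2343). Tangency of A1 to both parallel lines with radius 14.2 puts P and R at Z ± 14.2·n: P = (-1.4350, 14.127), R = (1.4350, -14.127). Equal radii place F and G the same way about B: F = B + 14.2·n = (40.251, 18.362), G = B − 14.2·n = (43.121, -9.8930). Then |ZG| = |G − Z| = 44.241.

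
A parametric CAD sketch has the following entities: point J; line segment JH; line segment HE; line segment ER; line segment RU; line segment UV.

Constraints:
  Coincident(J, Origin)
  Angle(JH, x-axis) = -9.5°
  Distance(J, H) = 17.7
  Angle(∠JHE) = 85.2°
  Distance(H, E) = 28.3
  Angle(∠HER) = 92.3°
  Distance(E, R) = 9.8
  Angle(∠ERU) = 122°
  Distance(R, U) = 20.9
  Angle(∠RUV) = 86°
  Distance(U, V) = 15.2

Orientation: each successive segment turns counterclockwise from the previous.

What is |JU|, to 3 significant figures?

10.7

J is at the origin; JH runs at -9.5° with length 17.7, so H = (17.5, -2.92). ∠JHE = 85.2° gives HE at 85.3° from the x-axis; with |HE| = 28.3, E = (19.8, 25.3). ∠HER = 92.3° gives ER at 173° from the x-axis; with |ER| = 9.8, R = (10.0, 26.5). ∠ERU = 122.0° gives RU at -129° from the x-axis; with |RU| = 20.9, U = (-3.10, 10.2). Then |JU| = |U − J| = 10.7.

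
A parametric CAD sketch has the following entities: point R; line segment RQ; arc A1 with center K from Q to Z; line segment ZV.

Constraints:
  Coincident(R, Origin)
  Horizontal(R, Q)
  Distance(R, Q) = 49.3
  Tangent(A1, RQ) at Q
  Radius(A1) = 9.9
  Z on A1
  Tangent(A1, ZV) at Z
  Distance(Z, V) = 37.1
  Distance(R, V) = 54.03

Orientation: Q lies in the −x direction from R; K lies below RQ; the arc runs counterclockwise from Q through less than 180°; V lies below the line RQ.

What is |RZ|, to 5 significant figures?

58.973

R is at the origin; RQ is horizontal with |RQ| = 49.3 and Q on the −x side, so Q = (-49.300, 0.0000). The tangent condition forces KQ to be normal to RQ, so K = Q + (0, -9.9) = (-49.300, -9.9000). Since KZ ⟂ ZV (tangency), |KV| = √(9.9² + 37.1²) = 38.398 regardless of where Z sits on A1. So V lies on both circle(R, 54.03) and circle(K, 38.398); the below-RQ intersection is V = (-31.479, -43.912). Z is the foot of the tangent from V: Z = (-56.588, -16.600).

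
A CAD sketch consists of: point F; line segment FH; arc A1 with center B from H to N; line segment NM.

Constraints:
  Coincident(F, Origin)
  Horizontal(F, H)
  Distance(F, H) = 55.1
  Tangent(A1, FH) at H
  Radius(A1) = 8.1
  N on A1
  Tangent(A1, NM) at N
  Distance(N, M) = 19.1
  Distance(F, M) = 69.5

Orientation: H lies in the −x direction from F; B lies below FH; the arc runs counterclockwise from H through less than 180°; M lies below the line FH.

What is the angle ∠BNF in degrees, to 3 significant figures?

9.78°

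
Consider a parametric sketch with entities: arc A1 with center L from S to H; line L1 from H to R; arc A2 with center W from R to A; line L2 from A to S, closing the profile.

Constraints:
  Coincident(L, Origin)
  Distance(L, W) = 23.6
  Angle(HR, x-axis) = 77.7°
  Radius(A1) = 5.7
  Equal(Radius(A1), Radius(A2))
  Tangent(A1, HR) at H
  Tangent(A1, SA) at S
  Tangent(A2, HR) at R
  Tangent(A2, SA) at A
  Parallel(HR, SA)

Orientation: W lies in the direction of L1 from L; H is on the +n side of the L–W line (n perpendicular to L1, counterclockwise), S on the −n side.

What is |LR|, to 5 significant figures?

24.279

Tangency of A1 to both parallel lines with radius 5.7 puts H and S at L ± 5.7·n: H = (-5.5692, 1.2143), S = (5.5692, -1.2143). Equal radii place R and A the same way about W: R = W + 5.7·n = (-0.54164, 24.273), A = W − 5.7·n = (10.597, 21.844). Then |LR| = |R − L| = 24.279.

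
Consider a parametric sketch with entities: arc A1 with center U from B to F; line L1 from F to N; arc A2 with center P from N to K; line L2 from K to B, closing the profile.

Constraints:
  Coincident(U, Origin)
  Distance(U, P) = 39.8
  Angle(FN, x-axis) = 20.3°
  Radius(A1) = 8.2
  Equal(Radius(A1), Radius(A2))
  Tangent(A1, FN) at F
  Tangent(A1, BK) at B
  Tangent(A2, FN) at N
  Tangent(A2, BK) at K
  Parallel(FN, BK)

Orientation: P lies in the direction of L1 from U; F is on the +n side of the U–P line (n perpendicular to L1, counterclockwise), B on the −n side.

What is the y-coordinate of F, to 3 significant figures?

7.69

The slot axis is L1's direction at 20.3°, so u = (cos 20.3°, sin 20.3°) = (0.938, 0.347) and n = (−sin 20.3°, cos 20.3°) = (-0.347, 0.938). U is at the origin and P lies 39.8 along u from U, so P = 39.8·u = (37.3, 13.8). Tangency of A1 to both parallel lines with radius 8.2 puts F and B at U ± 8.2·n: F = (-2.84, 7.69), B = (2.84, -7.69). So F.y = 7.69.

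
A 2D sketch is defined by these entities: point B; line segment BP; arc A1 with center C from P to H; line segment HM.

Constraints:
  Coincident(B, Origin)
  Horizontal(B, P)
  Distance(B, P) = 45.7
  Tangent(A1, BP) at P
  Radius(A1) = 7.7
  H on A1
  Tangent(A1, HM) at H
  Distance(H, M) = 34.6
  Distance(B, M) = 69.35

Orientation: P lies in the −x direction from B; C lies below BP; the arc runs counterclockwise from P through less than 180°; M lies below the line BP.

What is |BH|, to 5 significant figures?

53.880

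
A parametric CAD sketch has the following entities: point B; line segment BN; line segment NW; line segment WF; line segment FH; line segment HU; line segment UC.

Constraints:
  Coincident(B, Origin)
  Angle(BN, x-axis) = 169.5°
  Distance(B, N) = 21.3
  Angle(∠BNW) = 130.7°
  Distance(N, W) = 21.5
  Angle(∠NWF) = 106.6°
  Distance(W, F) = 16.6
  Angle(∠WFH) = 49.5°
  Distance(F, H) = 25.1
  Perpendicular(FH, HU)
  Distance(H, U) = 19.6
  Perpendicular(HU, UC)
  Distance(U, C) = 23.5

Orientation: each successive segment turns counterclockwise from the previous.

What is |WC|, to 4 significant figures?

11.53

B is at the origin; BN runs at 169.5° with length 21.3, so N = (-20.94, 3.882). ∠BNW = 130.7° gives NW at -141.2° from the x-axis; with |NW| = 21.5, W = (-37.70, -9.590). ∠NWF = 106.6° gives WF at -67.80° from the x-axis; with |WF| = 16.6, F = (-31.43, -24.96). ∠WFH = 49.5° gives FH at 62.70° from the x-axis; with |FH| = 25.1, H = (-19.91, -2.656). The perpendicularity gives HU at right angles to FH, so HU runs at 152.7°; with |HU| = 19.6, U = (-37.33, 6.334). The perpendicularity gives UC at right angles to HU, so UC runs at -117.3°; with |UC| = 23.5, C = (-48.11, -14.55). Then |WC| = |C − W| = 11.53.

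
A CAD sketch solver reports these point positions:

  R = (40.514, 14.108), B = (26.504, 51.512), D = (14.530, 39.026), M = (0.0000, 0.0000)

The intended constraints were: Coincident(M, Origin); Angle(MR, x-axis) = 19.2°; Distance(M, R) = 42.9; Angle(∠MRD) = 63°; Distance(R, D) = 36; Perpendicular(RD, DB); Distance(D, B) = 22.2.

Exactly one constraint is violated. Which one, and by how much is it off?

Distance(D, B) = 22.2 — off by 4.90.

M = (0.00, 0.00) ✓; MR at 19.20° ✓; |MR| = 42.90 ✓; ∠MRD = 63.00° ✓; |RD| = 36.00 ✓; ∠(RD, DB) = 90.00° ✓; |DB| = 17.30 ✗.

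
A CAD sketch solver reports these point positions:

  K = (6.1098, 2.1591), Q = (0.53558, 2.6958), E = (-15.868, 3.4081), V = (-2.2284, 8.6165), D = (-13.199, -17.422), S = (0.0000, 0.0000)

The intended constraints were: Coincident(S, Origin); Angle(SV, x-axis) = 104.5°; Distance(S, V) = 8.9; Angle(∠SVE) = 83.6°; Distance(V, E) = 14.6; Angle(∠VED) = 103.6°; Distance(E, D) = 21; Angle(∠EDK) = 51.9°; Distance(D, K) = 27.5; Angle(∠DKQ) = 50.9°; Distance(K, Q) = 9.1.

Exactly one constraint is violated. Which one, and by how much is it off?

Distance(K, Q) = 9.1 — off by 3.50.

S = (0.00, 0.00) ✓; SV at 104.5° ✓; |SV| = 8.900 ✓; ∠SVE = 83.60° ✓; |VE| = 14.60 ✓; ∠VED = 103.6° ✓; |ED| = 21.00 ✓; ∠EDK = 51.90° ✓; |DK| = 27.50 ✓; ∠DKQ = 50.90° ✓; |KQ| = 5.600 ✗.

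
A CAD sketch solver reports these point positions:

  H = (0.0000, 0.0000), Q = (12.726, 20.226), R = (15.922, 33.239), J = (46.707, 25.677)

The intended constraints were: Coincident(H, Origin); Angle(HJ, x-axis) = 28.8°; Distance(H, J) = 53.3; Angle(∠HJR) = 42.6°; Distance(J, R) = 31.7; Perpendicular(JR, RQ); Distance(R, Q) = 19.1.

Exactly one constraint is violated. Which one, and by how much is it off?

Distance(R, Q) = 19.1 — off by 5.70.

H = (0.00, 0.00) ✓; HJ at 28.80° ✓; |HJ| = 53.30 ✓; ∠HJR = 42.60° ✓; |JR| = 31.70 ✓; ∠(JR, RQ) = 90.00° ✓; |RQ| = 13.40 ✗.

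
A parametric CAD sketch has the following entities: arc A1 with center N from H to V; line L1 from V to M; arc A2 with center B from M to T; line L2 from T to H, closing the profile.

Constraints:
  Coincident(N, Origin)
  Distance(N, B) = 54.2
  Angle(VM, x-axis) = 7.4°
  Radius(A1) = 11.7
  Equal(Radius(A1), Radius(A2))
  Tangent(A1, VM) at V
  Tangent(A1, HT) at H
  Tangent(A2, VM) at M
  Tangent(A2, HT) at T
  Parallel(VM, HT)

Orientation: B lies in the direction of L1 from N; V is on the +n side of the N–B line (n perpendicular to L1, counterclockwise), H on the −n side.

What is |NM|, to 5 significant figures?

55.448

Tangency of A1 to both parallel lines with radius 11.7 puts V and H at N ± 11.7·n: V = (-1.5069, 11.603), H = (1.5069, -11.603). Equal radii place M and T the same way about B: M = B + 11.7·n = (52.242, 18.583), T = B − 11.7·n = (55.255, -4.6218). Then |NM| = |M − N| = 55.448.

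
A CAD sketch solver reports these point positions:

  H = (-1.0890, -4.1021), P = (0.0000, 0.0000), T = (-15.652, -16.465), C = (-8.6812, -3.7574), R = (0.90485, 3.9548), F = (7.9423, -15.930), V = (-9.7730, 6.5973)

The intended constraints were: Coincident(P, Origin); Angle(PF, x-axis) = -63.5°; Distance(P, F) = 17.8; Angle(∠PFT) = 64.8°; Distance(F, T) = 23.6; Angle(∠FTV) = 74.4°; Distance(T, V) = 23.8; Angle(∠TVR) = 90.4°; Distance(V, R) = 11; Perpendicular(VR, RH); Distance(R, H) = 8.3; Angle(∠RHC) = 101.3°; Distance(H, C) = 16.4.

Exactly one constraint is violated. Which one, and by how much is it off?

Distance(H, C) = 16.4 — off by 8.80.

P = (0.00, 0.00) ✓; PF at -63.50° ✓; |PF| = 17.80 ✓; ∠PFT = 64.80° ✓; |FT| = 23.60 ✓; ∠FTV = 74.40° ✓; |TV| = 23.80 ✓; ∠TVR = 90.40° ✓; |VR| = 11.00 ✓; ∠(VR, RH) = 90.00° ✓; |RH| = 8.300 ✓; ∠RHC = 101.3° ✓; |HC| = 7.600 ✗.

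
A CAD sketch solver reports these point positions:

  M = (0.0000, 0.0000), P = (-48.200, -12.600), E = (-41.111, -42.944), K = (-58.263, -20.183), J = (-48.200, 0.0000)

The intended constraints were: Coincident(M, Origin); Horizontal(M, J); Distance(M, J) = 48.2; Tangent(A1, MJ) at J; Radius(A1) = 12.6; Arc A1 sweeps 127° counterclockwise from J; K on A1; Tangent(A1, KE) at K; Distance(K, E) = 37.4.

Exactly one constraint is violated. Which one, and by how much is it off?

Distance(K, E) = 37.4 — off by 8.90.

M = (0.00, 0.00) ✓; M.y = 0.00, J.y = 0.00 ✓; |MJ| = 48.20 ✓; ∠(PJ, JM) = 90.00° ✓; |PJ| = 12.60 ✓; bearing(P→K) − bearing(P→J) = 127.0° ✓; |PK| = 12.60 ✓; ∠(PK, KE) = 90.00° ✓; |KE| = 28.50 ✗.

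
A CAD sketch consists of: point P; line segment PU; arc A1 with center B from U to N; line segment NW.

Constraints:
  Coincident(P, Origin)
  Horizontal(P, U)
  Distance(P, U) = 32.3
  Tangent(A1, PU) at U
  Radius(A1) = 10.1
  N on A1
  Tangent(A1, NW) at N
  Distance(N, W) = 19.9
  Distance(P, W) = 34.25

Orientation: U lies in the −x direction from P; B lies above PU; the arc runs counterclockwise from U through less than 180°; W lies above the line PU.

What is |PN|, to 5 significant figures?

23.910

Checks: |BN| = 10.10 ✓; ∠(BN, NW) = 90.00° ✓; |NW| = 19.90 ✓; |PW| = 34.25 ✓.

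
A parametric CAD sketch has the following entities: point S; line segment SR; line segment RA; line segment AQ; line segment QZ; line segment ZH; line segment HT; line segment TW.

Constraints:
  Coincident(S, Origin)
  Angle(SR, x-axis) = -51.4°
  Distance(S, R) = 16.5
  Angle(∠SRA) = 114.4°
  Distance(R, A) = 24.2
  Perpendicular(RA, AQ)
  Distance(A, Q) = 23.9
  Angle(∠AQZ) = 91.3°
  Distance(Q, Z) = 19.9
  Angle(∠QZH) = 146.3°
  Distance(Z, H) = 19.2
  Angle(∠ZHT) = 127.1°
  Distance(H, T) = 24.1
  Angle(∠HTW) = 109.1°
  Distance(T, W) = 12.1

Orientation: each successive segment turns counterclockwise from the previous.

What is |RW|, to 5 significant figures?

15.102

S is at the origin; SR runs at -51.4° with length 16.5, so R = (10.294, -12.895). ∠SRA = 114.4° gives RA at 14.200° from the x-axis; with |RA| = 24.2, A = (33.755, -6.9586). The perpendicularity gives AQ at right angles to RA, so AQ runs at 104.20°; with |AQ| = 23.9, Q = (27.892, 16.211). ∠AQZ = 91.3° gives QZ at -167.10° from the x-axis; with |QZ| = 19.9, Z = (8.4940, 11.768). ∠QZH = 146.3° gives ZH at -133.40° from the x-axis; with |ZH| = 19.2, H = (-4.6981, -2.1818). ∠ZHT = 127.1° gives HT at -80.500° from the x-axis; with |HT| = 24.1, T = (-0.72044, -25.951). ∠HTW = 109.1° gives TW at -9.6000° from the x-axis; with |TW| = 12.1, W = (11.210, -27.969). Then |RW| = |W − R| = 15.102.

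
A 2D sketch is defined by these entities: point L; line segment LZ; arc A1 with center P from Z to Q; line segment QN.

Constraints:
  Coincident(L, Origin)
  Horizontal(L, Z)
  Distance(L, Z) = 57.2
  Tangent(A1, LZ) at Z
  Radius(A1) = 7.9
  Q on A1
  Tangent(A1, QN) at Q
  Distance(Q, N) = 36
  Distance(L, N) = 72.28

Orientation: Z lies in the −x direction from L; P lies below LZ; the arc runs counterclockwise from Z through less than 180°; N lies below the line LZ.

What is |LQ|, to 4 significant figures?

65.61

Checks: |PQ| = 7.900 ✓; ∠(PQ, QN) = 90.00° ✓; |QN| = 36.00 ✓; |LN| = 72.28 ✓.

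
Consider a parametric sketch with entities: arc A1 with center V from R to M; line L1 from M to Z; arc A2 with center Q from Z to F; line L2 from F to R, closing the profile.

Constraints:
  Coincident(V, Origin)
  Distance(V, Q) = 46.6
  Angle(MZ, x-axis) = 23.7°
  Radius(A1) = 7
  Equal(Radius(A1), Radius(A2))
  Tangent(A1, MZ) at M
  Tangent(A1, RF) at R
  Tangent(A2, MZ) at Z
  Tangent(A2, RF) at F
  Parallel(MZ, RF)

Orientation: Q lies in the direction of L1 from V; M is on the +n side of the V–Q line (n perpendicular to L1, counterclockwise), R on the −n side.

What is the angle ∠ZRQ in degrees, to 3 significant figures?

8.18°

The slot axis is L1's direction at 23.7°, so u = (cos 23.7°, sin 23.7°) = (0.916, 0.402) and n = (−sin 23.7°, cos 23.7°) = (-0.402, 0.916). V is at the origin and Q lies 46.6 along u from V, so Q = 46.6·u = (42.7, 18.7). Tangency of A1 to both parallel lines with radius 7.0 puts M and R at V ± 7.0·n: M = (-2.81, 6.41), R = (2.81, -6.41). Equal radii place Z and F the same way about Q: Z = Q + 7.0·n = (39.9, 25.1), F = Q − 7.0·n = (45.5, 12.3). Then cos ∠ZRQ = RZ·RQ / (|RZ||RQ|), giving 8.18°.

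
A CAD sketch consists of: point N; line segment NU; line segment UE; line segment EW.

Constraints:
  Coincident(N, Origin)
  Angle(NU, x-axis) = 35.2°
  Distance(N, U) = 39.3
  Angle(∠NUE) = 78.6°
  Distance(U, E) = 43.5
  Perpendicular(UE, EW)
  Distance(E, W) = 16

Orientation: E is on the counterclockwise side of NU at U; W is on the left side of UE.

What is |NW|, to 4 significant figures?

42.24

∠NUE = 78.6°, so UE runs at 35.2° + (180° − 78.6°) = 136.6° from the x-axis; with |UE| = 43.5, E = U + 43.5·(cos 136.6°, sin 136.6°) = (0.5078, 52.54). UE is perpendicular to EW; with |EW| = 16.0 on the left of UE, W = E + 16.0·(-0.6871, -0.7266) = (-10.49, 40.92). Then |NW| = |W − N| = 42.24.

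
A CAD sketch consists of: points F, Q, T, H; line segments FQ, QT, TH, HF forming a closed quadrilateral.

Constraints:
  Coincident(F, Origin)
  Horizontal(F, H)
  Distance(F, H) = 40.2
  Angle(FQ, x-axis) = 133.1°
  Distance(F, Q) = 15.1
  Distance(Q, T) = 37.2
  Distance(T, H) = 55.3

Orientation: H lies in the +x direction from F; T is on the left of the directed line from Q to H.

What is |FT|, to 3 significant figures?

44.6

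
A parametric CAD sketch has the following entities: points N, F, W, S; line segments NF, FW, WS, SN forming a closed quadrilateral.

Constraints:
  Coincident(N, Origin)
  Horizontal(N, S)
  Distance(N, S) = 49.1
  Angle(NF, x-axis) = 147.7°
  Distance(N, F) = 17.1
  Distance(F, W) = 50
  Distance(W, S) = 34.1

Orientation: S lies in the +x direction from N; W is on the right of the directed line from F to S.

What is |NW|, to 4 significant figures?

33.13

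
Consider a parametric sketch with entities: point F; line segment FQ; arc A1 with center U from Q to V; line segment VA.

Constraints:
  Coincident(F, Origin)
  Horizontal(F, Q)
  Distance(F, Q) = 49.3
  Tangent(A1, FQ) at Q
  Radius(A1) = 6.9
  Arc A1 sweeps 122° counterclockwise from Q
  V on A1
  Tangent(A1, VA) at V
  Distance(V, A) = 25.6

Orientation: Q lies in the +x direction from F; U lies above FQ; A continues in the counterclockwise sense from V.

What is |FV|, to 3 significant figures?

56.2

F is at the origin; FQ is horizontal with |FQ| = 49.3 and Q on the +x side, so Q = (49.3, 0.00). Tangency of A1 to FQ means the radius UQ is perpendicular to FQ, so U = Q + (0, 6.9) = (49.3, 6.90). On A1, Q sits at bearing -90° from U; a 122° counterclockwise sweep puts V at bearing 32°, so V = U + 6.9·(cos 32°, sin 32°) = (55.2, 10.6). Then |FV| = |V − F| = 56.2.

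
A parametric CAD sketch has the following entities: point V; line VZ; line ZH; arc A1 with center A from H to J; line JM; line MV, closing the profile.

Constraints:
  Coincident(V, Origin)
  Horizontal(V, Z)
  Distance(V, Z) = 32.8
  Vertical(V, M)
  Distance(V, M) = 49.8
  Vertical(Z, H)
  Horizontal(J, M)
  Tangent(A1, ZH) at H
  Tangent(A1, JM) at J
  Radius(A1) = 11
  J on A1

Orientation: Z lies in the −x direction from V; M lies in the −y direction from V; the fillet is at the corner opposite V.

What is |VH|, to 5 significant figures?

50.806

V is at the origin; V and Z share the same y with |VZ| = 32.8 and Z on the −x side, so Z = (-32.800, 0.0000). V and M share the same x with |VM| = 49.8 and M on the −y side, so M = (0.0000, -49.800). The virtual corner opposite V is at (-32.800, -49.800). The tangent condition forces AH to be normal to ZH and tangency of A1 to JM means the radius AJ is perpendicular to JM, with radius 11.0, so the center A sits 11.0 in from both sides at A = (-21.800, -38.800). That places the tangent points at H = (-32.800, -38.800) on ZH and J = (-21.800, -49.800) on JM. Then |VH| = |H − V| = 50.806.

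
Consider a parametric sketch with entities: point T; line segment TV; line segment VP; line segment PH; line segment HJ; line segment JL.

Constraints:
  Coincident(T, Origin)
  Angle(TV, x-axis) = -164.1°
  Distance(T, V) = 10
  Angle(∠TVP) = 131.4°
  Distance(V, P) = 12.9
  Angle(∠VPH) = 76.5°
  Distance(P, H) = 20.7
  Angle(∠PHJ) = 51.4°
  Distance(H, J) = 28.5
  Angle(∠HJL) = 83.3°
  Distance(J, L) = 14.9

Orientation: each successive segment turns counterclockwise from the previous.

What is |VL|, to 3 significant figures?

10.6

T is at the origin; TV runs at -164.1° with length 10.0, so V = (-9.62, -2.74). ∠TVP = 131.4° gives VP at -116° from the x-axis; with |VP| = 12.9, P = (-15.2, -14.4). ∠VPH = 76.5° gives PH at -12.0° from the x-axis; with |PH| = 20.7, H = (5.08, -18.7). ∠PHJ = 51.4° gives HJ at 117° from the x-axis; with |HJ| = 28.5, J = (-7.68, 6.80). ∠HJL = 83.3° gives JL at -147° from the x-axis; with |JL| = 14.9, L = (-20.1, -1.38). Then |VL| = |L − V| = 10.6.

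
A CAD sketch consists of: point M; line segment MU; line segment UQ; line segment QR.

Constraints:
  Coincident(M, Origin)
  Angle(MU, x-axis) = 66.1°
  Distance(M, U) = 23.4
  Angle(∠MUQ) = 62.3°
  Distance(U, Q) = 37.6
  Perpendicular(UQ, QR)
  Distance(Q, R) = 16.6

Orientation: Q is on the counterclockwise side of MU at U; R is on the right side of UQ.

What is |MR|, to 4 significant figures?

45.90

∠MUQ = 62.3°, so UQ runs at 66.1° + (180° − 62.3°) = 183.8° from the x-axis; with |UQ| = 37.6, Q = U + 37.6·(cos 183.8°, sin 183.8°) = (-28.04, 18.90). The perpendicularity gives QR at right angles to UQ; with |QR| = 16.6 on the right of UQ, R = Q + 16.6·(-0.06627, 0.9978) = (-29.14, 35.47). Then |MR| = |R − M| = 45.90.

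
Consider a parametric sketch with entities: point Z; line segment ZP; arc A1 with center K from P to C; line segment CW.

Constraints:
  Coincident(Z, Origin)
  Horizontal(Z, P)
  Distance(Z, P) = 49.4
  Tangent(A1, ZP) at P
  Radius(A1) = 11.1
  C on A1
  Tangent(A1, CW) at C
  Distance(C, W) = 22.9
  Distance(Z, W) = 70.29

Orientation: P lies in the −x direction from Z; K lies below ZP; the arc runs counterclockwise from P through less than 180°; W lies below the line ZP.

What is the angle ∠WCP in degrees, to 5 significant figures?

136.82°

Z is at the origin; ZP is horizontal with |ZP| = 49.4 and P on the −x side, so P = (-49.400, 0.0000). Tangency of A1 to ZP means the radius KP is perpendicular to ZP, so K = P + (0, -11.1) = (-49.400, -11.100). Since KC ⟂ CW (tangency), |KW| = √(11.1² + 22.9²) = 25.448 regardless of where C sits on A1. So W lies on both circle(Z, 70.29) and circle(K, 25.448); the below-ZP intersection is W = (-61.928, -33.251). C is the foot of the tangent from W: C = (-60.478, -10.397).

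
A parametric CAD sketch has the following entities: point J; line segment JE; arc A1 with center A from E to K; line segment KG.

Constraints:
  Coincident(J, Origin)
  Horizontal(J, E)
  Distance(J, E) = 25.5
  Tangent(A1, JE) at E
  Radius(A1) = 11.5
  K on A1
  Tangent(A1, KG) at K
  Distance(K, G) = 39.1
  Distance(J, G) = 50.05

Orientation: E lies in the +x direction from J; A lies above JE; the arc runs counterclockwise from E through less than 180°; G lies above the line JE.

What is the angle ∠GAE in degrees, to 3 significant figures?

157°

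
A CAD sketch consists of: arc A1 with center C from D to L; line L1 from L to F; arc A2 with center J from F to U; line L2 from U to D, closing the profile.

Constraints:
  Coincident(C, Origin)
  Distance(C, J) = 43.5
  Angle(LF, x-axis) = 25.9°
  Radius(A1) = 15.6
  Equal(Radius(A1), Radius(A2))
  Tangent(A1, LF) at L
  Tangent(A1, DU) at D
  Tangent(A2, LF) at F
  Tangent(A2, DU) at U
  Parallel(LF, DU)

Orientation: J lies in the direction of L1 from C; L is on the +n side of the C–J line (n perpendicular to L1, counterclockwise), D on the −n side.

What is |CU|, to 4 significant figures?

46.21

Tangency of A1 to both parallel lines with radius 15.6 puts L and D at C ± 15.6·n: L = (-6.814, 14.03), D = (6.814, -14.03). Equal radii place F and U the same way about J: F = J + 15.6·n = (32.32, 33.03), U = J − 15.6·n = (45.94, 4.968). Then |CU| = |U − C| = 46.21.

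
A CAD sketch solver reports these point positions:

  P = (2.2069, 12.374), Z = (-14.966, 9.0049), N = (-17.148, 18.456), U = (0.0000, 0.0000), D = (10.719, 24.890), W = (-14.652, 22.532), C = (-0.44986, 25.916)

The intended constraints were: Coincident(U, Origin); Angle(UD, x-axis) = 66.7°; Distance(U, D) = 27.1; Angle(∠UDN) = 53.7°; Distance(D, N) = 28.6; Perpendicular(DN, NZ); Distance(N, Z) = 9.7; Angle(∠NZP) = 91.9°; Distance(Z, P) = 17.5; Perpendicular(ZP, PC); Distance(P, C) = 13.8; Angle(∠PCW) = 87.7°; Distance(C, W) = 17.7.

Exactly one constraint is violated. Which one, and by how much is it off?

Distance(C, W) = 17.7 — off by 3.10.

U = (0.00, 0.00) ✓; UD at 66.70° ✓; |UD| = 27.10 ✓; ∠UDN = 53.70° ✓; |DN| = 28.60 ✓; ∠(DN, NZ) = 90.00° ✓; |NZ| = 9.700 ✓; ∠NZP = 91.90° ✓; |ZP| = 17.50 ✓; ∠(ZP, PC) = 90.00° ✓; |PC| = 13.80 ✓; ∠PCW = 87.70° ✓; |CW| = 14.60 ✗.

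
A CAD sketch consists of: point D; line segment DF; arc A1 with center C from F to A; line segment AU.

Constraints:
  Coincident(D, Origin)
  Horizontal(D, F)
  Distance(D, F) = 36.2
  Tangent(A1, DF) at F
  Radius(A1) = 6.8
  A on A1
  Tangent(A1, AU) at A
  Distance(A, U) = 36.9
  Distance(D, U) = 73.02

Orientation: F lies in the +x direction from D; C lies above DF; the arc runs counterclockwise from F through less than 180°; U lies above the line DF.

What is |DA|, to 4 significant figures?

40.86

Checks: ∠(CF, FD) = 90.00° ✓; |CF| = 6.800 ✓; |CA| = 6.800 ✓; ∠(CA, AU) = 90.00° ✓; |AU| = 36.90 ✓; |DU| = 73.02 ✓.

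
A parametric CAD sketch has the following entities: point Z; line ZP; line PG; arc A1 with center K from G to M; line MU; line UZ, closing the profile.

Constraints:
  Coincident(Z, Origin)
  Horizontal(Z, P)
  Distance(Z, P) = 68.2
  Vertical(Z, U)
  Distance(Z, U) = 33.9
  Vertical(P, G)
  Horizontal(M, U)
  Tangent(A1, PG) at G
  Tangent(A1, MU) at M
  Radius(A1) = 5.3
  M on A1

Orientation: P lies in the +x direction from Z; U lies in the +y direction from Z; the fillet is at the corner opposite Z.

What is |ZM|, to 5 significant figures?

71.454

Z is at the origin; Z and P share the same y with |ZP| = 68.2 and P on the +x side, so P = (68.200, 0.0000). Z and U share the same x with |ZU| = 33.9 and U on the +y side, so U = (0.0000, 33.900). The virtual corner opposite Z is at (68.200, 33.900). Since A1 is tangent to PG there, KG ⟂ PG and the tangent condition forces KM to be normal to MU, with radius 5.3, so the center K sits 5.3 in from both sides at K = (62.900, 28.600). That places the tangent points at G = (68.200, 28.600) on PG and M = (62.900, 33.900) on MU. Then |ZM| = |M − Z| = 71.454.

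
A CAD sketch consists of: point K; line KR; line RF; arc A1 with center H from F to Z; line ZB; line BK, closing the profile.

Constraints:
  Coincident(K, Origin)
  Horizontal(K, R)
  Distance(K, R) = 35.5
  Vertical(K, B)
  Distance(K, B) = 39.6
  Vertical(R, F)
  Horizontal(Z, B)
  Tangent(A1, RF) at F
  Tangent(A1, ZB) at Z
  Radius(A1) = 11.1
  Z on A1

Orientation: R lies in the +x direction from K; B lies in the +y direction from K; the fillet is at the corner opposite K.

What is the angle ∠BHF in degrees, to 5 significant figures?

155.54°

The virtual corner opposite K is at (35.500, 39.600). Since A1 is tangent to RF there, HF ⟂ RF and since A1 is tangent to ZB there, HZ ⟂ ZB, with radius 11.1, so the center H sits 11.1 in from both sides at H = (24.400, 28.500). That places the tangent points at F = (35.500, 28.500) on RF and Z = (24.400, 39.600) on ZB. Then cos ∠BHF = HB·HF / (|HB||HF|), giving 155.54°.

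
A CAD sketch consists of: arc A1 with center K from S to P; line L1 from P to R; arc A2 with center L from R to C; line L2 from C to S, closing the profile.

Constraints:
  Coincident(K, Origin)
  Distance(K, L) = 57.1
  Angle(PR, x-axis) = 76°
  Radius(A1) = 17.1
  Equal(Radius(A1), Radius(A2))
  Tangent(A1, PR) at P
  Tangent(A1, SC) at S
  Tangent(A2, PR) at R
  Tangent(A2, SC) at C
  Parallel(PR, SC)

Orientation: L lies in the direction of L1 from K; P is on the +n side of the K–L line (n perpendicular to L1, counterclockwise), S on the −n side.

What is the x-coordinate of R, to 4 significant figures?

-2.778

The slot axis is L1's direction at 76.0°, so u = (cos 76.0°, sin 76.0°) = (0.2419, 0.9703) and n = (−sin 76.0°, cos 76.0°) = (-0.9703, 0.2419). K is at the origin and L lies 57.1 along u from K, so L = 57.1·u = (13.81, 55.40). Tangency of A1 to both parallel lines with radius 17.1 puts P and S at K ± 17.1·n: P = (-16.59, 4.137), S = (16.59, -4.137). Equal radii place R and C the same way about L: R = L + 17.1·n = (-2.778, 59.54), C = L − 17.1·n = (30.41, 51.27). So R.x = -2.778.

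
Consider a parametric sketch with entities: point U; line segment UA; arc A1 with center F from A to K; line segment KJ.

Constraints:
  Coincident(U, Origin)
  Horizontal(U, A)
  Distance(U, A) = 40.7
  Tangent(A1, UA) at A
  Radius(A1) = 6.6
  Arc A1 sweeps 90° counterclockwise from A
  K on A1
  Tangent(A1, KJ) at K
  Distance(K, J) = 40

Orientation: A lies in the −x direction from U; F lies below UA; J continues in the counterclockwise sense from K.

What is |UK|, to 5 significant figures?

47.758

U is at the origin; U and A share the same y with |UA| = 40.7 and A on the −x side, so A = (-40.700, 0.0000). Since A1 is tangent to UA there, FA ⟂ UA, so F = A + (0, -6.6) = (-40.700, -6.6000). On A1, A sits at bearing 90° from F; a 90° counterclockwise sweep puts K at bearing 180°, so K = F + 6.6·(cos 180°, sin 180°) = (-47.300, -6.6000). Then |UK| = |K − U| = 47.758.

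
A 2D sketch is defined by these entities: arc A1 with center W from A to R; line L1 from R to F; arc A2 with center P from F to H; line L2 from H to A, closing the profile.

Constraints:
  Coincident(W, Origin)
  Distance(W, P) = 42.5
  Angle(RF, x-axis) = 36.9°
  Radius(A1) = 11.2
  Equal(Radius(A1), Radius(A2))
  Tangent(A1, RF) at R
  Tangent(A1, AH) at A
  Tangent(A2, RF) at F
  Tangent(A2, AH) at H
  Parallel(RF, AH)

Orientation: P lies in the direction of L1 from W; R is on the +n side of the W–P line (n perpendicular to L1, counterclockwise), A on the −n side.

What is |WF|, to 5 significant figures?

43.951

Tangency of A1 to both parallel lines with radius 11.2 puts R and A at W ± 11.2·n: R = (-6.7247, 8.9565), A = (6.7247, -8.9565). Equal radii place F and H the same way about P: F = P + 11.2·n = (27.262, 34.474), H = P − 11.2·n = (40.711, 16.561). Then |WF| = |F − W| = 43.951.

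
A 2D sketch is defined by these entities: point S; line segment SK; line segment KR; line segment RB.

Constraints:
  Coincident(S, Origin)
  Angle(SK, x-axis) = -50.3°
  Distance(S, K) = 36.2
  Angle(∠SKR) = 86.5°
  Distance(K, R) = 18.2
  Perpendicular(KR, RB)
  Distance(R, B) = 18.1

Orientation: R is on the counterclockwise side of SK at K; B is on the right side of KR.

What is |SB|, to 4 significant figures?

56.54

S is at the origin; SK runs at -50.3° with length 36.2, so K = 36.2·(cos -50.3°, sin -50.3°) = (23.12, -27.85). ∠SKR = 86.5°, so KR runs at -50.3° + (180° − 86.5°) = 43.20° from the x-axis; with |KR| = 18.2, R = K + 18.2·(cos 43.20°, sin 43.20°) = (36.39, -15.39). The perpendicularity gives RB at right angles to KR; with |RB| = 18.1 on the right of KR, B = R + 18.1·(0.6845, -0.7290) = (48.78, -28.59). Then |SB| = |B − S| = 56.54.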